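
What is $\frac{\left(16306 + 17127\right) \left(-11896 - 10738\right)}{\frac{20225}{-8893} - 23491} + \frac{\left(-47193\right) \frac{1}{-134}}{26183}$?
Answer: $\frac{5902681450468693499}{183255093178284} \approx 32210.0$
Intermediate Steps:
$\frac{\left(16306 + 17127\right) \left(-11896 - 10738\right)}{\frac{20225}{-8893} - 23491} + \frac{\left(-47193\right) \frac{1}{-134}}{26183} = \frac{33433 \left(-22634\right)}{20225 \left(- \frac{1}{8893}\right) - 23491} + \left(-47193\right) \left(- \frac{1}{134}\right) \frac{1}{26183} = - \frac{756722522}{- \frac{20225}{8893} - 23491} + \frac{47193}{134} \cdot \frac{1}{26183} = - \frac{756722522}{- \frac{208925688}{8893}} + \frac{47193}{3508522} = \left(-756722522\right) \left(- \frac{8893}{208925688}\right) + \frac{47193}{3508522} = \frac{3364766694073}{104462844} + \frac{47193}{3508522} = \frac{5902681450468693499}{183255093178284}$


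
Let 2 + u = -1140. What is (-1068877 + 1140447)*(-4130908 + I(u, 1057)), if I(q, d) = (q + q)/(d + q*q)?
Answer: -385887395267174640/1305221 ≈ -2.9565e+11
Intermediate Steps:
u = -1142 (u = -2 - 1140 = -1142)
I(q, d) = 2*q/(d + q²) (I(q, d) = (2*q)/(d + q²) = 2*q/(d + q²))
(-1068877 + 1140447)*(-4130908 + I(u, 1057)) = (-1068877 + 1140447)*(-4130908 + 2*(-1142)/(1057 + (-1142)²)) = 71570*(-4130908 + 2*(-1142)/(1057 + 1304164)) = 71570*(-4130908 + 2*(-1142)/1305221) = 71570*(-4130908 + 2*(-1142)*(1/1305221)) = 71570*(-4130908 - 2284/1305221) = 71570*(-5391747872952/1305221) = -385887395267174640/1305221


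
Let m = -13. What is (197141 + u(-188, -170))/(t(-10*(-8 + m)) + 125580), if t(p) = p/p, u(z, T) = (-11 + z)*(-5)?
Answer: 198136/125581 ≈ 1.5778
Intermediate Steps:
u(z, T) = 55 - 5*z
t(p) = 1
(197141 + u(-188, -170))/(t(-10*(-8 + m)) + 125580) = (197141 + (55 - 5*(-188)))/(1 + 125580) = (197141 + (55 + 940))/125581 = (197141 + 995)*(1/125581) = 198136*(1/125581) = 198136/125581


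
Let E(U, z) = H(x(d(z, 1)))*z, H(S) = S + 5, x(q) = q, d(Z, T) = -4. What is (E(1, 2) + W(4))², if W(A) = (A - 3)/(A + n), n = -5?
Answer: 1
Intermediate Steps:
H(S) = 5 + S
W(A) = (-3 + A)/(-5 + A) (W(A) = (A - 3)/(A - 5) = (-3 + A)/(-5 + A))
E(U, z) = z (E(U, z) = (5 - 4)*z = 1*z = z)
(E(1, 2) + W(4))² = (2 + (-3 + 4)/(-5 + 4))² = (2 + 1/(-1))² = (2 - 1*1)² = (2 - 1)² = 1² = 1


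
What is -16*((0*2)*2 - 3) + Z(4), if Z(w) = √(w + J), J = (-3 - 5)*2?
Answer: 48 + 2*I*√3 ≈ 48.0 + 3.4641*I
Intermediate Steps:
J = -16 (J = -8*2 = -16)
Z(w) = √(-16 + w) (Z(w) = √(w - 16) = √(-16 + w))
-16*((0*2)*2 - 3) + Z(4) = -16*((0*2)*2 - 3) + √(-16 + 4) = -16*(0*2 - 3) + √(-12) = -16*(0 - 3) + 2*I*√3 = -16*(-3) + 2*I*√3 = 48 + 2*I*√3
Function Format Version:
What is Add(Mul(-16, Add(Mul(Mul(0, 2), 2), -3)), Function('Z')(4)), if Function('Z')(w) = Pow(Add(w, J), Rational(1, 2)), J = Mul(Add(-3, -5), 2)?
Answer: Add(48, Mul(2, I, Pow(3, Rational(1, 2)))) ≈ Add(48.000, Mul(3.4641, I))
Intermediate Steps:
J = -16 (J = Mul(-8, 2) = -16)
Function('Z')(w) = Pow(Add(-16, w), Rational(1, 2)) (Function('Z')(w) = Pow(Add(w, -16), Rational(1, 2)) = Pow(Add(-16, w), Rational(1, 2)))
Add(Mul(-16, Add(Mul(Mul(0, 2), 2), -3)), Function('Z')(4)) = Add(Mul(-16, Add(Mul(Mul(0, 2), 2), -3)), Pow(Add(-16, 4), Rational(1, 2))) = Add(Mul(-16, Add(Mul(0, 2), -3)), Pow(-12, Rational(1, 2))) = Add(Mul(-16, Add(0, -3)), Mul(2, I, Pow(3, Rational(1, 2)))) = Add(Mul(-16, -3), Mul(2, I, Pow(3, Rational(1, 2)))) = Add(48, Mul(2, I, Pow(3, Rational(1, 2))))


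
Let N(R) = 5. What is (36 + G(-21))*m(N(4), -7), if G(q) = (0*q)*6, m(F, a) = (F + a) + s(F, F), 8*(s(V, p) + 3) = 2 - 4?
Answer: -189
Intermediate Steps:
s(V, p) = -13/4 (s(V, p) = -3 + (2 - 4)/8 = -3 + (⅛)*(-2) = -3 - ¼ = -13/4)
m(F, a) = -13/4 + F + a (m(F, a) = (F + a) - 13/4 = -13/4 + F + a)
G(q) = 0 (G(q) = 0*6 = 0)
(36 + G(-21))*m(N(4), -7) = (36 + 0)*(-13/4 + 5 - 7) = 36*(-21/4) = -189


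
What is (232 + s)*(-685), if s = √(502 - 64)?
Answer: -158920 - 685*√438 ≈ -1.7326e+5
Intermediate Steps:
s = √438 ≈ 20.928
(232 + s)*(-685) = (232 + √438)*(-685) = -158920 - 685*√438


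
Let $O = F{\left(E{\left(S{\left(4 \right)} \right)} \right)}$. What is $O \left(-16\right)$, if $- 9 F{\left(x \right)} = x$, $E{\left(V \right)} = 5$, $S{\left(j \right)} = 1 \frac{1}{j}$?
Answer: $\frac{80}{9} \approx 8.8889$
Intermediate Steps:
$S{\left(j \right)} = \frac{1}{j}$
$F{\left(x \right)} = - \frac{x}{9}$
$O = - \frac{5}{9}$ ($O = \left(- \frac{1}{9}\right) 5 = - \frac{5}{9} \approx -0.55556$)
$O \left(-16\right) = \left(- \frac{5}{9}\right) \left(-16\right) = \frac{80}{9}$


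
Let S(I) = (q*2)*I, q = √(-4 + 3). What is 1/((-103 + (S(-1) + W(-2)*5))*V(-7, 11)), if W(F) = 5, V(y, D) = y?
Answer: 39/21308 - I/21308 ≈ 0.0018303 - 4.6931e-5*I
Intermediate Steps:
q = I (q = √(-1) = I ≈ 1.0*I)
S(I) = 2*I*I (S(I) = (I*2)*I = (2*I)*I = 2*I*I)
1/((-103 + (S(-1) + W(-2)*5))*V(-7, 11)) = 1/((-103 + (2*I*(-1) + 5*5))*(-7)) = 1/((-103 + (-2*I + 25))*(-7)) = 1/((-103 + (25 - 2*I))*(-7)) = 1/((-78 - 2*I)*(-7)) = 1/(546 + 14*I) = (546 - 14*I)/298312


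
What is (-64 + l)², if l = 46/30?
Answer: 877969/225 ≈ 3902.1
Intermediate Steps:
l = 23/15 (l = 46*(1/30) = 23/15 ≈ 1.5333)
(-64 + l)² = (-64 + 23/15)² = (-937/15)² = 877969/225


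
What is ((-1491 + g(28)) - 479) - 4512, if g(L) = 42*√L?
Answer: -6482 + 84*√7 ≈ -6259.8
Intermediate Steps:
((-1491 + g(28)) - 479) - 4512 = ((-1491 + 42*√28) - 479) - 4512 = ((-1491 + 42*(2*√7)) - 479) - 4512 = ((-1491 + 84*√7) - 479) - 4512 = (-1970 + 84*√7) - 4512 = -6482 + 84*√7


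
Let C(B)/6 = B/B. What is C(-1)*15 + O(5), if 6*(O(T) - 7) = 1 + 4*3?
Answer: 595/6 ≈ 99.167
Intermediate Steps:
C(B) = 6 (C(B) = 6*(B/B) = 6*1 = 6)
O(T) = 55/6 (O(T) = 7 + (1 + 4*3)/6 = 7 + (1 + 12)/6 = 7 + (⅙)*13 = 7 + 13/6 = 55/6)
C(-1)*15 + O(5) = 6*15 + 55/6 = 90 + 55/6 = 595/6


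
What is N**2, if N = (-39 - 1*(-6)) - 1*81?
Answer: 12996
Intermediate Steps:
N = -114 (N = (-39 + 6) - 81 = -33 - 81 = -114)
N**2 = (-114)**2 = 12996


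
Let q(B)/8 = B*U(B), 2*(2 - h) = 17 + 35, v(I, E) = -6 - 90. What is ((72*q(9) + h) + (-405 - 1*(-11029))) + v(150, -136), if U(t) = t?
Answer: 57160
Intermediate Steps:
v(I, E) = -96
h = -24 (h = 2 - (17 + 35)/2 = 2 - ½*52 = 2 - 26 = -24)
q(B) = 8*B² (q(B) = 8*(B*B) = 8*B²)
((72*q(9) + h) + (-405 - 1*(-11029))) + v(150, -136) = ((72*(8*9²) - 24) + (-405 - 1*(-11029))) - 96 = ((72*(8*81) - 24) + (-405 + 11029)) - 96 = ((72*648 - 24) + 10624) - 96 = ((46656 - 24) + 10624) - 96 = (46632 + 10624) - 96 = 57256 - 96 = 57160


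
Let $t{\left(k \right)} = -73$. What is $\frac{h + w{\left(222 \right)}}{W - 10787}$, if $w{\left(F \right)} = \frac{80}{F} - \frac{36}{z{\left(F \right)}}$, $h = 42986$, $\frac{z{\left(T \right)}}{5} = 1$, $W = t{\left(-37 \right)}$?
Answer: $- \frac{11926717}{3013650} \approx -3.9576$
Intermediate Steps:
$W = -73$
$z{\left(T \right)} = 5$ ($z{\left(T \right)} = 5 \cdot 1 = 5$)
$w{\left(F \right)} = - \frac{36}{5} + \frac{80}{F}$ ($w{\left(F \right)} = \frac{80}{F} - \frac{36}{5} = - \frac{36}{5} + \frac{80}{F}$)
$\frac{h + w{\left(222 \right)}}{W - 10787} = \frac{42986 - \left(\frac{36}{5} - \frac{80}{222}\right)}{-73 - 10787} = \frac{42986 + \left(- \frac{36}{5} + 80 \cdot \frac{1}{222}\right)}{-10860} = \left(42986 + \left(- \frac{36}{5} + \frac{40}{111}\right)\right) \left(- \frac{1}{10860}\right) = \left(42986 - \frac{3796}{555}\right) \left(- \frac{1}{10860}\right) = \frac{23853434}{555} \left(- \frac{1}{10860}\right) = - \frac{11926717}{3013650}$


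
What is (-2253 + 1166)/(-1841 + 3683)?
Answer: -1087/1842 ≈ -0.59012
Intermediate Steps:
(-2253 + 1166)/(-1841 + 3683) = -1087/1842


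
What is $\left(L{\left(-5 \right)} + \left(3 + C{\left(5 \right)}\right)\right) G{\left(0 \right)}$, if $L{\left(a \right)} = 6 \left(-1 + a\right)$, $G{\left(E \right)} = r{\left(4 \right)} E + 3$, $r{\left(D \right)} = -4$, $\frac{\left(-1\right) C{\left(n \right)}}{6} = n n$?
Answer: $-549$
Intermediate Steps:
$C{\left(n \right)} = - 6 n^{2}$ ($C{\left(n \right)} = - 6 n n = - 6 n^{2}$)
$G{\left(E \right)} = 3 - 4 E$ ($G{\left(E \right)} = - 4 E + 3 = 3 - 4 E$)
$L{\left(a \right)} = -6 + 6 a$
$\left(L{\left(-5 \right)} + \left(3 + C{\left(5 \right)}\right)\right) G{\left(0 \right)} = \left(\left(-6 + 6 \left(-5\right)\right) + \left(3 - 6 \cdot 5^{2}\right)\right) \left(3 - 0\right) = \left(\left(-6 - 30\right) + \left(3 - 150\right)\right) \left(3 + 0\right) = \left(-36 + \left(3 - 150\right)\right) 3 = \left(-36 - 147\right) 3 = \left(-183\right) 3 = -549$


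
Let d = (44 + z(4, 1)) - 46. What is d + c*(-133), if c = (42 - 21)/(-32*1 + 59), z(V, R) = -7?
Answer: -1012/9 ≈ -112.44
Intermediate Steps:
c = 7/9 (c = 21/(-32 + 59) = 21/27 = 21*(1/27) = 7/9 ≈ 0.77778)
d = -9 (d = (44 - 7) - 46 = 37 - 46 = -9)
d + c*(-133) = -9 + (7/9)*(-133) = -9 - 931/9 = -1012/9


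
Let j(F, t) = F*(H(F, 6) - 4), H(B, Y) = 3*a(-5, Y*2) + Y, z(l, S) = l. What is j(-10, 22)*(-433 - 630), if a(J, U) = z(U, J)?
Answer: 403940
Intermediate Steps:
a(J, U) = U
H(B, Y) = 7*Y (H(B, Y) = 3*(Y*2) + Y = 3*(2*Y) + Y = 6*Y + Y = 7*Y)
j(F, t) = 38*F (j(F, t) = F*(7*6 - 4) = F*(42 - 4) = F*38 = 38*F)
j(-10, 22)*(-433 - 630) = (38*(-10))*(-433 - 630) = -380*(-1063) = 403940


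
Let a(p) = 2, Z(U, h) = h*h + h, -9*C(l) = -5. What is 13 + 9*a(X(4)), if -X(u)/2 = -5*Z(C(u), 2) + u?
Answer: 31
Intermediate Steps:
C(l) = 5/9 (C(l) = -⅑*(-5) = 5/9)
Z(U, h) = h + h² (Z(U, h) = h² + h = h + h²)
X(u) = 60 - 2*u (X(u) = -2*(-10*(1 + 2) + u) = -2*(-10*3 + u) = -2*(-5*6 + u) = -2*(-30 + u) = 60 - 2*u)
13 + 9*a(X(4)) = 13 + 9*2 = 13 + 18 = 31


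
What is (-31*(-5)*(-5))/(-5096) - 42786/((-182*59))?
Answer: 1243733/300664 ≈ 4.1366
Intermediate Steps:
(-31*(-5)*(-5))/(-5096) - 42786/((-182*59)) = (155*(-5))*(-1/5096) - 42786/(-10738) = -775*(-1/5096) - 42786*(-1/10738) = 775/5096 + 21393/5369 = 1243733/300664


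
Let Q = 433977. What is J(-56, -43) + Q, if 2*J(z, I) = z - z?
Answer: 433977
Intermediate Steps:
J(z, I) = 0 (J(z, I) = (z - z)/2 = (½)*0 = 0)
J(-56, -43) + Q = 0 + 433977 = 433977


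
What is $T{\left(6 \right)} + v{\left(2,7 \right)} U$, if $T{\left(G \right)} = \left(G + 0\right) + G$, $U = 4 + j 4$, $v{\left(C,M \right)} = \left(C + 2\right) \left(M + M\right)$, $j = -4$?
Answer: $-660$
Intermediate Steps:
$v{\left(C,M \right)} = 2 M \left(2 + C\right)$ ($v{\left(C,M \right)} = \left(2 + C\right) 2 M = 2 M \left(2 + C\right)$)
$U = -12$ ($U = 4 - 16 = -12$)
$T{\left(G \right)} = 2 G$ ($T{\left(G \right)} = G + G = 2 G$)
$T{\left(6 \right)} + v{\left(2,7 \right)} U = 2 \cdot 6 + 2 \cdot 7 \left(2 + 2\right) \left(-12\right) = 12 + 2 \cdot 7 \cdot 4 \left(-12\right) = 12 + 56 \left(-12\right) = 12 - 672 = -660$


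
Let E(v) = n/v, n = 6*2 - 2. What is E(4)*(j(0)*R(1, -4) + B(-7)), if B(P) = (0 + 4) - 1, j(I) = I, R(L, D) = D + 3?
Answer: 15/2 ≈ 7.5000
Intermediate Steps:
R(L, D) = 3 + D
n = 10 (n = 12 - 2 = 10)
B(P) = 3 (B(P) = 4 - 1 = 3)
E(v) = 10/v
E(4)*(j(0)*R(1, -4) + B(-7)) = (10/4)*(0*(3 - 4) + 3) = (10*(¼))*(0*(-1) + 3) = 5*(0 + 3)/2 = (5/2)*3 = 15/2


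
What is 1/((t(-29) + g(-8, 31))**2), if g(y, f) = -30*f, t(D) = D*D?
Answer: 1/7921 ≈ 0.00012625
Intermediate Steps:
t(D) = D**2
1/((t(-29) + g(-8, 31))**2) = 1/(((-29)**2 - 30*31)**2) = 1/((841 - 930)**2) = 1/((-89)**2) = 1/7921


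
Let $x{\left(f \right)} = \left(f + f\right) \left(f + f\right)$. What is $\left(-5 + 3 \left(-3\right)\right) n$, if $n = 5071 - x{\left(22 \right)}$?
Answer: $-43890$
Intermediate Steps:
$x{\left(f \right)} = 4 f^{2}$ ($x{\left(f \right)} = 2 f 2 f = 4 f^{2}$)
$n = 3135$ ($n = 5071 - 4 \cdot 22^{2} = 5071 - 4 \cdot 484 = 5071 - 1936 = 3135$)
$\left(-5 + 3 \left(-3\right)\right) n = \left(-5 + 3 \left(-3\right)\right) 3135 = \left(-5 - 9\right) 3135 = \left(-14\right) 3135 = -43890$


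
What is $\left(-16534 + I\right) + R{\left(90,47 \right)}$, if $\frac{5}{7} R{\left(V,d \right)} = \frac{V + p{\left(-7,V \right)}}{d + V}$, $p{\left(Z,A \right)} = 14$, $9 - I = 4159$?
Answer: $- \frac{14167812}{685} \approx -20683.0$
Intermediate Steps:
$I = -4150$ ($I = 9 - 4159 = -4150$)
$R{\left(V,d \right)} = \frac{7 \left(14 + V\right)}{5 \left(V + d\right)}$ ($R{\left(V,d \right)} = \frac{7 \frac{V + 14}{d + V}}{5} = \frac{7 \frac{14 + V}{V + d}}{5} = \frac{7 \left(14 + V\right)}{5 \left(V + d\right)}$)
$\left(-16534 + I\right) + R{\left(90,47 \right)} = \left(-16534 - 4150\right) + \frac{7 \left(14 + 90\right)}{5 \left(90 + 47\right)} = -20684 + \frac{7}{5} \cdot \frac{1}{137} \cdot 104 = -20684 + \frac{728}{685} = - \frac{14167812}{685}$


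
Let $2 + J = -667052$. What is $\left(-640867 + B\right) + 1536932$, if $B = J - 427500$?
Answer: $-198489$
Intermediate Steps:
$J = -667054$ ($J = -2 - 667052 = -667054$)
$B = -1094554$ ($B = -667054 - 427500 = -1094554$)
$\left(-640867 + B\right) + 1536932 = \left(-640867 - 1094554\right) + 1536932 = -1735421 + 1536932 = -198489$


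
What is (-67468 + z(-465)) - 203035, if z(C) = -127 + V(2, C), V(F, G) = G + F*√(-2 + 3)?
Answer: -271093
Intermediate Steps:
V(F, G) = F + G (V(F, G) = G + F*√1 = G + F*1 = G + F = F + G)
z(C) = -125 + C (z(C) = -127 + (2 + C) = -125 + C)
(-67468 + z(-465)) - 203035 = (-67468 + (-125 - 465)) - 203035 = (-67468 - 590) - 203035 = -68058 - 203035 = -271093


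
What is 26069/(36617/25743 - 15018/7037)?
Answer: -4722490356879/128934545 ≈ -36627.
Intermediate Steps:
26069/(36617/25743 - 15018/7037) = 26069/(-128934545/181153491) = 26069*(-181153491/128934545) = -4722490356879/128934545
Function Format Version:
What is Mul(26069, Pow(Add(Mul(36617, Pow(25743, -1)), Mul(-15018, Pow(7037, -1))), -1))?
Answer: Rational(-4722490356879, 128934545) ≈ -36627.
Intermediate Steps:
Mul(26069, Pow(Add(Mul(36617, Pow(25743, -1)), Mul(-15018, Pow(7037, -1))), -1)) = Mul(26069, Pow(Add(Mul(36617, Rational(1, 25743)), Mul(-15018, Rational(1, 7037))), -1)) = Mul(26069, Pow(Add(Rational(36617, 25743), Rational(-15018, 7037)), -1)) = Mul(26069, Pow(Rational(-128934545, 181153491), -1)) = Mul(26069, Rational(-181153491, 128934545)) = Rational(-4722490356879, 128934545)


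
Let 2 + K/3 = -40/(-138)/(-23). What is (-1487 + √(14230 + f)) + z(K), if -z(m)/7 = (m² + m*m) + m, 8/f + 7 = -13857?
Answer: -547119089/279841 + √42736800737/1733 ≈ -1835.8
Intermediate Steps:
f = -1/1733 (f = 8/(-7 - 13857) = 8/(-13864) = 8*(-1/13864) = -1/1733 ≈ -0.00057703)
K = -3194/529 (K = -6 + 3*(-40/(-138)/(-23)) = -6 + 3*(-40*(-1/138)*(-1/23)) = -6 + 3*((20/69)*(-1/23)) = -6 + 3*(-20/1587) = -6 - 20/529 = -3194/529 ≈ -6.0378)
z(m) = -14*m² - 7*m (z(m) = -7*((m² + m*m) + m) = -7*((m² + m²) + m) = -7*(2*m² + m) = -7*(m + 2*m²) = -14*m² - 7*m)
(-1487 + √(14230 + f)) + z(K) = (-1487 + √(14230 - 1/1733)) - 7*(-3194/529)*(1 + 2*(-3194/529)) = (-1487 + √(24660589/1733)) - 7*(-3194/529)*(1 - 6388/529) = (-1487 + √42736800737/1733) - 7*(-3194/529)*(-5859/529) = (-1487 + √42736800737/1733) - 130995522/279841 = -547119089/279841 + √42736800737/1733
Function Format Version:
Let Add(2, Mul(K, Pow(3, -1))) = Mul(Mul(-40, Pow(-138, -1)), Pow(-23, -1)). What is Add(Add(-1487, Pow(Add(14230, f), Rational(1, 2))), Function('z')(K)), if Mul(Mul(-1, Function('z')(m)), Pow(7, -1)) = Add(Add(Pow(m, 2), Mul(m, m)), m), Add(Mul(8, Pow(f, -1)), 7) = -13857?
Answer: Add(Rational(-547119089, 279841), Mul(Rational(1, 1733), Pow(42736800737, Rational(1, 2)))) ≈ -1835.8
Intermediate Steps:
f = Rational(-1, 1733) (f = Mul(8, Pow(Add(-7, -13857), -1)) = Mul(8, Pow(-13864, -1)) = Mul(8, Rational(-1, 13864)) = Rational(-1, 1733) ≈ -0.00057703)
K = Rational(-3194, 529) (K = Add(-6, Mul(3, Mul(Mul(-40, Pow(-138, -1)), Pow(-23, -1)))) = Add(-6, Mul(3, Mul(Mul(-40, Rational(-1, 138)), Rational(-1, 23)))) = Add(-6, Mul(3, Mul(Rational(20, 69), Rational(-1, 23)))) = Add(-6, Mul(3, Rational(-20, 1587))) = Add(-6, Rational(-20, 529)) = Rational(-3194, 529) ≈ -6.0378)
Function('z')(m) = Add(Mul(-14, Pow(m, 2)), Mul(-7, m)) (Function('z')(m) = Mul(-7, Add(Add(Pow(m, 2), Mul(m, m)), m)) = Mul(-7, Add(Add(Pow(m, 2), Pow(m, 2)), m)) = Mul(-7, Add(Mul(2, Pow(m, 2)), m)) = Mul(-7, Add(m, Mul(2, Pow(m, 2)))) = Add(Mul(-14, Pow(m, 2)), Mul(-7, m)))
Add(Add(-1487, Pow(Add(14230, f), Rational(1, 2))), Function('z')(K)) = Add(Add(-1487, Pow(Add(14230, Rational(-1, 1733)), Rational(1, 2))), Mul(-7, Rational(-3194, 529), Add(1, Mul(2, Rational(-3194, 529))))) = Add(Add(-1487, Pow(Rational(24660589, 1733), Rational(1, 2))), Mul(-7, Rational(-3194, 529), Add(1, Rational(-6388, 529)))) = Add(Add(-1487, Mul(Rational(1, 1733), Pow(42736800737, Rational(1, 2)))), Mul(-7, Rational(-3194, 529), Rational(-5859, 529))) = Add(Add(-1487, Mul(Rational(1, 1733), Pow(42736800737, Rational(1, 2)))), Rational(-130995522, 279841)) = Add(Rational(-547119089, 279841), Mul(Rational(1, 1733), Pow(42736800737, Rational(1, 2))))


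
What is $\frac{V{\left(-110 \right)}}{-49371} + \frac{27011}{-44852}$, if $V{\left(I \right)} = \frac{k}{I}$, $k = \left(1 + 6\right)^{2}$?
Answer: $- \frac{10477815083}{17398763580} \approx -0.60222$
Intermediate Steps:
$k = 49$ ($k = 7^{2} = 49$)
$V{\left(I \right)} = \frac{49}{I}$
$\frac{V{\left(-110 \right)}}{-49371} + \frac{27011}{-44852} = \frac{49 \frac{1}{-110}}{-49371} + \frac{27011}{-44852} = 49 \left(- \frac{1}{110}\right) \left(- \frac{1}{49371}\right) + 27011 \left(- \frac{1}{44852}\right) = \left(- \frac{49}{110}\right) \left(- \frac{1}{49371}\right) - \frac{27011}{44852} = \frac{7}{775830} - \frac{27011}{44852} = - \frac{10477815083}{17398763580}$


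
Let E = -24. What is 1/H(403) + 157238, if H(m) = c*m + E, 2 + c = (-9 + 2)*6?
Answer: 2791917927/17756 ≈ 1.5724e+5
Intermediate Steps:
c = -44 (c = -2 + (-9 + 2)*6 = -2 - 7*6 = -2 - 42 = -44)
H(m) = -24 - 44*m (H(m) = -44*m - 24 = -24 - 44*m)
1/H(403) + 157238 = 1/(-24 - 44*403) + 157238 = 1/(-24 - 17732) + 157238 = 1/(-17756) + 157238 = -1/17756 + 157238 = 2791917927/17756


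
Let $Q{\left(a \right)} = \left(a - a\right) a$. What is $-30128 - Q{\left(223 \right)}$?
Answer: $-30128$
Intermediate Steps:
$Q{\left(a \right)} = 0$ ($Q{\left(a \right)} = 0 a = 0$)
$-30128 - Q{\left(223 \right)} = -30128 - 0 = -30128 + 0 = -30128$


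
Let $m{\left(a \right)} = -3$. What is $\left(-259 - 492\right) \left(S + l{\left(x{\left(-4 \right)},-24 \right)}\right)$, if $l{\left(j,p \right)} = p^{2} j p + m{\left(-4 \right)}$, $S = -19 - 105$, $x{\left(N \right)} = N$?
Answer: $-41431919$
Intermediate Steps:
$S = -124$ ($S = -19 - 105 = -124$)
$l{\left(j,p \right)} = -3 + j p^{3}$ ($l{\left(j,p \right)} = p^{2} j p - 3 = j p^{2} p - 3 = j p^{3} - 3 = -3 + j p^{3}$)
$\left(-259 - 492\right) \left(S + l{\left(x{\left(-4 \right)},-24 \right)}\right) = \left(-259 - 492\right) \left(-124 - \left(3 + 4 \left(-24\right)^{3}\right)\right) = - 751 \left(-124 - -55293\right) = - 751 \left(-124 + \left(-3 + 55296\right)\right) = - 751 \left(-124 + 55293\right) = \left(-751\right) 55169 = -41431919$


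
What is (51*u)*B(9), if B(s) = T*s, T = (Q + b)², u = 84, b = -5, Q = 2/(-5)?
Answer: 28107324/25 ≈ 1.1243e+6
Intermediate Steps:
Q = -⅖ (Q = 2*(-⅕) = -⅖ ≈ -0.40000)
T = 729/25 (T = (-⅖ - 5)² = (-27/5)² = 729/25 ≈ 29.160)
B(s) = 729*s/25
(51*u)*B(9) = (51*84)*((729/25)*9) = 4284*(6561/25) = 28107324/25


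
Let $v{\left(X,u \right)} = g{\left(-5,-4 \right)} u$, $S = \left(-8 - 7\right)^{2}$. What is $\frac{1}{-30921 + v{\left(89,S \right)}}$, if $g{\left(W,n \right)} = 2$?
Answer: $- \frac{1}{30471} \approx -3.2818 \cdot 10^{-5}$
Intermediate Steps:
$S = 225$ ($S = \left(-15\right)^{2} = 225$)
$v{\left(X,u \right)} = 2 u$
$\frac{1}{-30921 + v{\left(89,S \right)}} = \frac{1}{-30921 + 2 \cdot 225} = \frac{1}{-30921 + 450} = \frac{1}{-30471} = - \frac{1}{30471}$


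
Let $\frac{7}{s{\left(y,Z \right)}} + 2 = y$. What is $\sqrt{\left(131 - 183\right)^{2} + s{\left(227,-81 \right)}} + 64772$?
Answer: $64772 + \frac{\sqrt{608407}}{15} \approx 64824.0$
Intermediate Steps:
$s{\left(y,Z \right)} = \frac{7}{-2 + y}$
$\sqrt{\left(131 - 183\right)^{2} + s{\left(227,-81 \right)}} + 64772 = \sqrt{\left(131 - 183\right)^{2} + \frac{7}{-2 + 227}} + 64772 = \sqrt{\left(-52\right)^{2} + \frac{7}{225}} + 64772 = \sqrt{2704 + 7 \cdot \frac{1}{225}} + 64772 = \sqrt{2704 + \frac{7}{225}} + 64772 = \sqrt{\frac{608407}{225}} + 64772 = \frac{\sqrt{608407}}{15} + 64772 = 64772 + \frac{\sqrt{608407}}{15}$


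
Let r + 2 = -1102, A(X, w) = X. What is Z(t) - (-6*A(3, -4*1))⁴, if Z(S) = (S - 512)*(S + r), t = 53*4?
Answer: 162624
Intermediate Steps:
r = -1104 (r = -2 - 1102 = -1104)
t = 212
Z(S) = (-1104 + S)*(-512 + S) (Z(S) = (S - 512)*(S - 1104) = (-512 + S)*(-1104 + S) = (-1104 + S)*(-512 + S))
Z(t) - (-6*A(3, -4*1))⁴ = (565248 + 212² - 1616*212) - (-6*3)⁴ = (565248 + 44944 - 342592) - 1*(-18)⁴ = 267600 - 1*104976 = 267600 - 104976 = 162624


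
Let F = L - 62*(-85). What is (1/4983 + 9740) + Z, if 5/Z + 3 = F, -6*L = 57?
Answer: 11340877481/1164361 ≈ 9740.0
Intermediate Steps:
L = -19/2 (L = -1/6*57 = -19/2 ≈ -9.5000)
F = 10521/2 (F = -19/2 - 62*(-85) = -19/2 + 5270 = 10521/2 ≈ 5260.5)
Z = 2/2103 (Z = 5/(-3 + 10521/2) = 5/(10515/2) = 5*(2/10515) = 2/2103 ≈ 0.00095102)
(1/4983 + 9740) + Z = (1/4983 + 9740) + 2/2103 = 48534421/4983 + 2/2103 = 11340877481/1164361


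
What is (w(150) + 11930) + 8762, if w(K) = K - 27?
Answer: 20815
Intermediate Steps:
w(K) = -27 + K
(w(150) + 11930) + 8762 = ((-27 + 150) + 11930) + 8762 = (123 + 11930) + 8762 = 12053 + 8762 = 20815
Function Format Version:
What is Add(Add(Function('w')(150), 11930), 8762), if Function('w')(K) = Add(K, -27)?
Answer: 20815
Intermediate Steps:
Function('w')(K) = Add(-27, K)
Add(Add(Function('w')(150), 11930), 8762) = Add(Add(Add(-27, 150), 11930), 8762) = Add(Add(123, 11930), 8762) = Add(12053, 8762) = 20815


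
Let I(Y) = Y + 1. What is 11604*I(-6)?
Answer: -58020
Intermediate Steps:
I(Y) = 1 + Y
11604*I(-6) = 11604*(1 - 6) = 11604*(-5) = -58020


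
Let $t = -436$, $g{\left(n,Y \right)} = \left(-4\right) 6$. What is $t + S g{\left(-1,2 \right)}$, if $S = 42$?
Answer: $-1444$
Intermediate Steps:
$g{\left(n,Y \right)} = -24$
$t + S g{\left(-1,2 \right)} = -436 + 42 \left(-24\right) = -436 - 1008 = -1444$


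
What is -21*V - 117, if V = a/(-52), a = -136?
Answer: -2235/13 ≈ -171.92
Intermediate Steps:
V = 34/13 (V = -136/(-52) = -136*(-1/52) = 34/13 ≈ 2.6154)
-21*V - 117 = -21*34/13 - 117 = -714/13 - 117 = -2235/13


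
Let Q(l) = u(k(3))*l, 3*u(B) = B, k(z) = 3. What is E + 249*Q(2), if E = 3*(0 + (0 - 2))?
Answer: 492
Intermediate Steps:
u(B) = B/3
Q(l) = l (Q(l) = ((⅓)*3)*l = 1*l = l)
E = -6 (E = 3*(0 - 2) = 3*(-2) = -6)
E + 249*Q(2) = -6 + 249*2 = -6 + 498 = 492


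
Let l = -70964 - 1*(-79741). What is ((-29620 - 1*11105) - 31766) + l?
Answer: -63714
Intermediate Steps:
l = 8777 (l = -70964 + 79741 = 8777)
((-29620 - 1*11105) - 31766) + l = ((-29620 - 1*11105) - 31766) + 8777 = ((-29620 - 11105) - 31766) + 8777 = (-40725 - 31766) + 8777 = -72491 + 8777 = -63714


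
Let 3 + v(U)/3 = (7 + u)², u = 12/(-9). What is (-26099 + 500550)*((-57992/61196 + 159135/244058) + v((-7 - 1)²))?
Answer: 462568714434215197/11201530026 ≈ 4.1295e+7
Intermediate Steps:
u = -4/3 (u = 12*(-⅑) = -4/3 ≈ -1.3333)
v(U) = 262/3 (v(U) = -9 + 3*(7 - 4/3)² = -9 + 3*(17/3)² = -9 + 3*(289/9) = -9 + 289/3 = 262/3)
(-26099 + 500550)*((-57992/61196 + 159135/244058) + v((-7 - 1)²)) = (-26099 + 500550)*((-57992/61196 + 159135/244058) + 262/3) = 474451*((-57992*1/61196 + 159135*(1/244058)) + 262/3) = 474451*((-14498/15299 + 159135/244058) + 262/3) = 474451*(-1103746519/3733843342 + 262/3) = 474451*(974955716047/11201530026) = 462568714434215197/11201530026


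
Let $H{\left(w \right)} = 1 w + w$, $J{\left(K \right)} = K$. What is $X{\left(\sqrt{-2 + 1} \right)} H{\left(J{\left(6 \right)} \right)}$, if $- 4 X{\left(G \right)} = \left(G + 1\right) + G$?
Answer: $-3 - 6 i \approx -3.0 - 6.0 i$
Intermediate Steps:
$X{\left(G \right)} = - \frac{1}{4} - \frac{G}{2}$ ($X{\left(G \right)} = - \frac{\left(G + 1\right) + G}{4} = - \frac{\left(1 + G\right) + G}{4} = - \frac{1 + 2 G}{4} = - \frac{1}{4} - \frac{G}{2}$)
$H{\left(w \right)} = 2 w$ ($H{\left(w \right)} = w + w = 2 w$)
$X{\left(\sqrt{-2 + 1} \right)} H{\left(J{\left(6 \right)} \right)} = \left(- \frac{1}{4} - \frac{\sqrt{-2 + 1}}{2}\right) 2 \cdot 6 = \left(- \frac{1}{4} - \frac{\sqrt{-1}}{2}\right) 12 = \left(- \frac{1}{4} - \frac{i}{2}\right) 12 = -3 - 6 i$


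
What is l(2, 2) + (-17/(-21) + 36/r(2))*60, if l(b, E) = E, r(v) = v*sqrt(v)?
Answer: 354/7 + 540*sqrt(2) ≈ 814.25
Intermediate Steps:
r(v) = v**(3/2)
l(2, 2) + (-17/(-21) + 36/r(2))*60 = 2 + (-17/(-21) + 36/(2**(3/2)))*60 = 2 + (-17*(-1/21) + 36/((2*sqrt(2))))*60 = 2 + (17/21 + 36*(sqrt(2)/4))*60 = 2 + (17/21 + 9*sqrt(2))*60 = 2 + (340/7 + 540*sqrt(2)) = 354/7 + 540*sqrt(2)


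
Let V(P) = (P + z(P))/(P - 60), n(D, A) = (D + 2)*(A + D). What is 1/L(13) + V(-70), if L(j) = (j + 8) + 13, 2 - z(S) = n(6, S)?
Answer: -7483/2210 ≈ -3.3860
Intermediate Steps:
n(D, A) = (2 + D)*(A + D)
z(S) = -46 - 8*S (z(S) = 2 - (6**2 + 2*S + 2*6 + S*6) = 2 - (36 + 2*S + 12 + 6*S) = 2 - (48 + 8*S) = 2 + (-48 - 8*S) = -46 - 8*S)
L(j) = 21 + j (L(j) = (8 + j) + 13 = 21 + j)
V(P) = (-46 - 7*P)/(-60 + P) (V(P) = (P + (-46 - 8*P))/(P - 60) = (-46 - 7*P)/(-60 + P))
1/L(13) + V(-70) = 1/(21 + 13) + (-46 - 7*(-70))/(-60 - 70) = 1/34 + (-46 + 490)/(-130) = 1/34 - 1/130*444 = 1/34 - 222/65 = -7483/2210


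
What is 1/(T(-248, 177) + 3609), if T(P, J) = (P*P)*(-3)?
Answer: -1/180903 ≈ -5.5278e-6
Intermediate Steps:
T(P, J) = -3*P² (T(P, J) = P²*(-3) = -3*P²)
1/(T(-248, 177) + 3609) = 1/(-3*(-248)² + 3609) = 1/(-3*61504 + 3609) = 1/(-184512 + 3609) = 1/(-180903) = -1/180903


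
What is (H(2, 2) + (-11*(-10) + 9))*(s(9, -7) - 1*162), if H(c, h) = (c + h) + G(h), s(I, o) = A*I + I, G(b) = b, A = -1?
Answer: -20250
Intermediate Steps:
s(I, o) = 0 (s(I, o) = -I + I = 0)
H(c, h) = c + 2*h (H(c, h) = (c + h) + h = c + 2*h)
(H(2, 2) + (-11*(-10) + 9))*(s(9, -7) - 1*162) = ((2 + 2*2) + (-11*(-10) + 9))*(0 - 1*162) = ((2 + 4) + (110 + 9))*(0 - 162) = (6 + 119)*(-162) = 125*(-162) = -20250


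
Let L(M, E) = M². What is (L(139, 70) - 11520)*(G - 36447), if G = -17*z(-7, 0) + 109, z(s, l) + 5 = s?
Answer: -281881334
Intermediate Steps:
z(s, l) = -5 + s
G = 313 (G = -17*(-5 - 7) + 109 = -17*(-12) + 109 = 204 + 109 = 313)
(L(139, 70) - 11520)*(G - 36447) = (139² - 11520)*(313 - 36447) = (19321 - 11520)*(-36134) = 7801*(-36134) = -281881334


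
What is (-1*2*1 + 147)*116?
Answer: 16820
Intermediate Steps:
(-1*2*1 + 147)*116 = (-2*1 + 147)*116 = (-2 + 147)*116 = 145*116 = 16820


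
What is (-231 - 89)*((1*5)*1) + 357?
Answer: -1243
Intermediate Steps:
(-231 - 89)*((1*5)*1) + 357 = -1600 + 357 = -1243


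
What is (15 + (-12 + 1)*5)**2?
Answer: 1600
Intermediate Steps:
(15 + (-12 + 1)*5)**2 = (15 - 11*5)**2 = (15 - 55)**2 = (-40)**2 = 1600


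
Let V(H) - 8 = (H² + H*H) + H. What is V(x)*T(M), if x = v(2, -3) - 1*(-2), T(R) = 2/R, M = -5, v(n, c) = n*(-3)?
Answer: -72/5 ≈ -14.400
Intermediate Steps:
v(n, c) = -3*n
x = -4 (x = -3*2 - 1*(-2) = -6 + 2 = -4)
V(H) = 8 + H + 2*H² (V(H) = 8 + ((H² + H*H) + H) = 8 + ((H² + H²) + H) = 8 + (2*H² + H) = 8 + (H + 2*H²) = 8 + H + 2*H²)
V(x)*T(M) = (8 - 4 + 2*(-4)²)*(2/(-5)) = (8 - 4 + 2*16)*(2*(-⅕)) = (8 - 4 + 32)*(-⅖) = 36*(-⅖) = -72/5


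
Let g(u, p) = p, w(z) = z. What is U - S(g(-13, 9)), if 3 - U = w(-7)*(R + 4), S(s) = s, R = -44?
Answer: -286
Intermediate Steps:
U = -277 (U = 3 - (-7)*(-44 + 4) = 3 - (-7)*(-40) = 3 - 1*280 = 3 - 280 = -277)
U - S(g(-13, 9)) = -277 - 1*9 = -277 - 9 = -286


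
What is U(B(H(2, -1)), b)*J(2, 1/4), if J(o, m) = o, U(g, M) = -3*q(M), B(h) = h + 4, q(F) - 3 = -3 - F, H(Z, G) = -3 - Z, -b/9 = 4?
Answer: -216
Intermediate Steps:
b = -36 (b = -9*4 = -36)
q(F) = -F (q(F) = 3 + (-3 - F) = -F)
B(h) = 4 + h
U(g, M) = 3*M (U(g, M) = -(-3)*M = 3*M)
U(B(H(2, -1)), b)*J(2, 1/4) = (3*(-36))*2 = -108*2 = -216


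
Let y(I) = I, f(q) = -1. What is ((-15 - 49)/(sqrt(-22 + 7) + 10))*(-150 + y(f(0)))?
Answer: 19328/23 - 9664*I*sqrt(15)/115 ≈ 840.35 - 325.47*I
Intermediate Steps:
((-15 - 49)/(sqrt(-22 + 7) + 10))*(-150 + y(f(0))) = ((-15 - 49)/(sqrt(-22 + 7) + 10))*(-150 - 1) = -64/(sqrt(-15) + 10)*(-151) = -64/(I*sqrt(15) + 10)*(-151) = -64/(10 + I*sqrt(15))*(-151) = 9664/(10 + I*sqrt(15))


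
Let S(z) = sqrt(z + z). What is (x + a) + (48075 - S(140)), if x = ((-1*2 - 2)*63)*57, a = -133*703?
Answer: -59788 - 2*sqrt(70) ≈ -59805.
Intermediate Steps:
S(z) = sqrt(2)*sqrt(z) (S(z) = sqrt(2*z) = sqrt(2)*sqrt(z))
a = -93499
x = -14364 (x = ((-2 - 2)*63)*57 = -4*63*57 = -252*57 = -14364)
(x + a) + (48075 - S(140)) = (-14364 - 93499) + (48075 - sqrt(2)*sqrt(140)) = -107863 + (48075 - sqrt(2)*2*sqrt(35)) = -107863 + (48075 - 2*sqrt(70)) = -59788 - 2*sqrt(70)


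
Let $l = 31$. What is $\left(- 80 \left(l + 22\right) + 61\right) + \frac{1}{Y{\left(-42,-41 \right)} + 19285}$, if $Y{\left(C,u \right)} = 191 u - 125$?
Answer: $- \frac{47343890}{11329} \approx -4179.0$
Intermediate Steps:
$Y{\left(C,u \right)} = -125 + 191 u$
$\left(- 80 \left(l + 22\right) + 61\right) + \frac{1}{Y{\left(-42,-41 \right)} + 19285} = \left(- 80 \left(31 + 22\right) + 61\right) + \frac{1}{\left(-125 + 191 \left(-41\right)\right) + 19285} = \left(\left(-80\right) 53 + 61\right) + \frac{1}{\left(-125 - 7831\right) + 19285} = \left(-4240 + 61\right) + \frac{1}{-7956 + 19285} = -4179 + \frac{1}{11329} = - \frac{47343890}{11329}$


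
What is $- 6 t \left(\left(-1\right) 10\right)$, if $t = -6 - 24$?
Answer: $-1800$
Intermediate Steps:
$t = -30$ ($t = -6 - 24 = -30$)
$- 6 t \left(\left(-1\right) 10\right) = \left(-6\right) \left(-30\right) \left(\left(-1\right) 10\right) = 180 \left(-10\right) = -1800$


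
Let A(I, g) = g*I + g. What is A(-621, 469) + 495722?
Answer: 204942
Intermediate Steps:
A(I, g) = g + I*g (A(I, g) = I*g + g = g + I*g)
A(-621, 469) + 495722 = 469*(1 - 621) + 495722 = 469*(-620) + 495722 = -290780 + 495722 = 204942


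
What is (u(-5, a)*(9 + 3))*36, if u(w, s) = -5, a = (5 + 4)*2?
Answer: -2160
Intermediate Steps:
a = 18 (a = 9*2 = 18)
(u(-5, a)*(9 + 3))*36 = -5*(9 + 3)*36 = -5*12*36 = -60*36 = -2160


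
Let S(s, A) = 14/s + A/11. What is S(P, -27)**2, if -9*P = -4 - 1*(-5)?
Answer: 1996569/121 ≈ 16501.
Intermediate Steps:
P = -1/9 (P = -(-4 - 1*(-5))/9 = -(-4 + 5)/9 = -1/9*1 = -1/9 ≈ -0.11111)
S(s, A) = 14/s + A/11 (S(s, A) = 14/s + A*(1/11) = 14/s + A/11)
S(P, -27)**2 = (14/(-1/9) + (1/11)*(-27))**2 = (14*(-9) - 27/11)**2 = (-126 - 27/11)**2 = (-1413/11)**2 = 1996569/121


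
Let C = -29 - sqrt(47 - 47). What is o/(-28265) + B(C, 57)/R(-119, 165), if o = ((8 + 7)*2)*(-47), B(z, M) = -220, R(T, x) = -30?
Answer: 125212/16959 ≈ 7.3832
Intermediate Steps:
C = -29 (C = -29 - sqrt(0) = -29 - 1*0 = -29 + 0 = -29)
o = -1410 (o = (15*2)*(-47) = 30*(-47) = -1410)
o/(-28265) + B(C, 57)/R(-119, 165) = -1410/(-28265) - 220/(-30) = -1410*(-1/28265) - 220*(-1/30) = 282/5653 + 22/3 = 125212/16959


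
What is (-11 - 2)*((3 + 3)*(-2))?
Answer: 156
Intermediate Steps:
(-11 - 2)*((3 + 3)*(-2)) = -78*(-2) = -13*(-12) = 156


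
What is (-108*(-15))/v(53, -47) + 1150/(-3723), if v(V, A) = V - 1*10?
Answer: 5981810/160089 ≈ 37.366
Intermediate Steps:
v(V, A) = -10 + V (v(V, A) = V - 10 = -10 + V)
(-108*(-15))/v(53, -47) + 1150/(-3723) = (-108*(-15))/(-10 + 53) + 1150/(-3723) = 1620/43 + 1150*(-1/3723) = 1620*(1/43) - 1150/3723 = 1620/43 - 1150/3723 = 5981810/160089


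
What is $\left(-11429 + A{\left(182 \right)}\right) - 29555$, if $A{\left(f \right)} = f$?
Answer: $-40802$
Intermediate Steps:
$\left(-11429 + A{\left(182 \right)}\right) - 29555 = \left(-11429 + 182\right) - 29555 = -11247 - 29555 = -40802$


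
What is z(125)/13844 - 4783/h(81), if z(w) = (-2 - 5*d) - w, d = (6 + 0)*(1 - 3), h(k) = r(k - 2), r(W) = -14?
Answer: 33107457/96908 ≈ 341.64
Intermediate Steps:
h(k) = -14
d = -12 (d = 6*(-2) = -12)
z(w) = 58 - w (z(w) = (-2 - 5*(-12)) - w = (-2 + 60) - w = 58 - w)
z(125)/13844 - 4783/h(81) = (58 - 1*125)/13844 - 4783/(-14) = (58 - 125)*(1/13844) - 4783*(-1/14) = -67*1/13844 + 4783/14 = -67/13844 + 4783/14 = 33107457/96908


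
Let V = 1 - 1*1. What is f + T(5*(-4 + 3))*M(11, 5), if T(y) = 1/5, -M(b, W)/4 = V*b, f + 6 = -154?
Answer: -160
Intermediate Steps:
f = -160 (f = -6 - 154 = -160)
V = 0 (V = 1 - 1 = 0)
M(b, W) = 0 (M(b, W) = -0*b = -4*0 = 0)
T(y) = ⅕
f + T(5*(-4 + 3))*M(11, 5) = -160 + (⅕)*0 = -160 + 0 = -160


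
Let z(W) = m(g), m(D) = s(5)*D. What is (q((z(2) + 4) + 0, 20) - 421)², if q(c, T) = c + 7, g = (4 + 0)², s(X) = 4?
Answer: 119716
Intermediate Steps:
g = 16 (g = 4² = 16)
m(D) = 4*D
z(W) = 64 (z(W) = 4*16 = 64)
q(c, T) = 7 + c
(q((z(2) + 4) + 0, 20) - 421)² = ((7 + ((64 + 4) + 0)) - 421)² = ((7 + (68 + 0)) - 421)² = ((7 + 68) - 421)² = (75 - 421)² = (-346)² = 119716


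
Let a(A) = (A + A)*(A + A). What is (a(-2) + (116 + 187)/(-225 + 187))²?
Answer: 93025/1444 ≈ 64.422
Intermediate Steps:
a(A) = 4*A² (a(A) = (2*A)*(2*A) = 4*A²)
(a(-2) + (116 + 187)/(-225 + 187))² = (4*(-2)² + (116 + 187)/(-225 + 187))² = (4*4 + 303/(-38))² = (16 + 303*(-1/38))² = (16 - 303/38)² = (305/38)² = 93025/1444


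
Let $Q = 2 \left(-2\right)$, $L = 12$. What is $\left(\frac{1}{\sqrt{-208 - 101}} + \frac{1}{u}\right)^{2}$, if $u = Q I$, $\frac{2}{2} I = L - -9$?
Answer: $- \frac{2249}{726768} + \frac{i \sqrt{309}}{12978} \approx -0.0030945 + 0.0013545 i$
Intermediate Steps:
$Q = -4$
$I = 21$ ($I = 12 - -9 = 12 + 9 = 21$)
$u = -84$ ($u = \left(-4\right) 21 = -84$)
$\left(\frac{1}{\sqrt{-208 - 101}} + \frac{1}{u}\right)^{2} = \left(\frac{1}{\sqrt{-208 - 101}} + \frac{1}{-84}\right)^{2} = \left(\frac{1}{\sqrt{-309}} - \frac{1}{84}\right)^{2} = \left(\frac{1}{i \sqrt{309}} - \frac{1}{84}\right)^{2} = \left(- \frac{i \sqrt{309}}{309} - \frac{1}{84}\right)^{2} = \left(- \frac{1}{84} - \frac{i \sqrt{309}}{309}\right)^{2}$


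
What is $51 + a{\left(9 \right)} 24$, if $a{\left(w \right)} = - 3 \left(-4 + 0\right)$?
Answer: $339$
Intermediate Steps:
$a{\left(w \right)} = 12$ ($a{\left(w \right)} = \left(-3\right) \left(-4\right) = 12$)
$51 + a{\left(9 \right)} 24 = 51 + 12 \cdot 24 = 51 + 288 = 339$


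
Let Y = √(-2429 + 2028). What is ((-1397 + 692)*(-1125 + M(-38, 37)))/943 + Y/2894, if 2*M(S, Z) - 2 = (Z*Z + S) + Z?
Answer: 310200/943 + I*√401/2894 ≈ 328.95 + 0.0069195*I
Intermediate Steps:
Y = I*√401 (Y = √(-401) = I*√401 ≈ 20.025*I)
M(S, Z) = 1 + S/2 + Z/2 + Z²/2 (M(S, Z) = 1 + ((Z*Z + S) + Z)/2 = 1 + ((Z² + S) + Z)/2 = 1 + ((S + Z²) + Z)/2 = 1 + (S + Z + Z²)/2 = 1 + (S/2 + Z/2 + Z²/2) = 1 + S/2 + Z/2 + Z²/2)
((-1397 + 692)*(-1125 + M(-38, 37)))/943 + Y/2894 = ((-1397 + 692)*(-1125 + (1 + (½)*(-38) + (½)*37 + (½)*37²)))/943 + (I*√401)/2894 = -705*(-1125 + (1 - 19 + 37/2 + (½)*1369))*(1/943) + (I*√401)*(1/2894) = -705*(-1125 + (1 - 19 + 37/2 + 1369/2))*(1/943) + I*√401/2894 = -705*(-1125 + 685)*(1/943) + I*√401/2894 = -705*(-440)*(1/943) + I*√401/2894 = 310200*(1/943) + I*√401/2894 = 310200/943 + I*√401/2894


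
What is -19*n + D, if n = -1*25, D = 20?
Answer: 495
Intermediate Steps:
n = -25
-19*n + D = -19*(-25) + 20 = 475 + 20 = 495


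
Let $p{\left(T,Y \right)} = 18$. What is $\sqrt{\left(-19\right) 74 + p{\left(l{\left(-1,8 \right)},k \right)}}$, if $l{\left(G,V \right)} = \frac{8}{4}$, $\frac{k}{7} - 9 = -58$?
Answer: $2 i \sqrt{347} \approx 37.256 i$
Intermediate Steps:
$k = -343$ ($k = 63 + 7 \left(-58\right) = 63 - 406 = -343$)
$l{\left(G,V \right)} = 2$ ($l{\left(G,V \right)} = 8 \cdot \frac{1}{4} = 2$)
$\sqrt{\left(-19\right) 74 + p{\left(l{\left(-1,8 \right)},k \right)}} = \sqrt{\left(-19\right) 74 + 18} = \sqrt{-1406 + 18} = \sqrt{-1388} = 2 i \sqrt{347}$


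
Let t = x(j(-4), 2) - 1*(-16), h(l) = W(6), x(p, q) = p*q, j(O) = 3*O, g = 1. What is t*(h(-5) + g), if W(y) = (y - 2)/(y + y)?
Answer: -32/3 ≈ -10.667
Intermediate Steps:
W(y) = (-2 + y)/(2*y) (W(y) = (-2 + y)/((2*y)) = (-2 + y)*(1/(2*y)) = (-2 + y)/(2*y))
h(l) = ⅓ (h(l) = (½)*(-2 + 6)/6 = (½)*(⅙)*4 = ⅓)
t = -8 (t = (3*(-4))*2 - 1*(-16) = -12*2 + 16 = -24 + 16 = -8)
t*(h(-5) + g) = -8*(⅓ + 1) = -8*4/3 = -32/3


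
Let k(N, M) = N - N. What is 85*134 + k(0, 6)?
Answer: 11390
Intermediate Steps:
k(N, M) = 0
85*134 + k(0, 6) = 85*134 + 0 = 11390 + 0 = 11390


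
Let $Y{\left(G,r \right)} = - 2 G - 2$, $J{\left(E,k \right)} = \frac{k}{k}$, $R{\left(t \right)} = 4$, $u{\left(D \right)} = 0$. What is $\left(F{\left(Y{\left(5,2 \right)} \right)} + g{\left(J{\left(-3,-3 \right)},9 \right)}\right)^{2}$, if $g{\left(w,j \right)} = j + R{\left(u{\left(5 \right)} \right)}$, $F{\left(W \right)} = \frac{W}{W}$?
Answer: $196$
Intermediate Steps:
$J{\left(E,k \right)} = 1$
$Y{\left(G,r \right)} = -2 - 2 G$
$F{\left(W \right)} = 1$
$g{\left(w,j \right)} = 4 + j$ ($g{\left(w,j \right)} = j + 4 = 4 + j$)
$\left(F{\left(Y{\left(5,2 \right)} \right)} + g{\left(J{\left(-3,-3 \right)},9 \right)}\right)^{2} = \left(1 + \left(4 + 9\right)\right)^{2} = \left(1 + 13\right)^{2} = 14^{2} = 196$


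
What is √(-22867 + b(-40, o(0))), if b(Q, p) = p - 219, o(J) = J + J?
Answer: I*√23086 ≈ 151.94*I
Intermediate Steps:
o(J) = 2*J
b(Q, p) = -219 + p
√(-22867 + b(-40, o(0))) = √(-22867 + (-219 + 2*0)) = √(-22867 + (-219 + 0)) = √(-22867 - 219) = √(-23086) = I*√23086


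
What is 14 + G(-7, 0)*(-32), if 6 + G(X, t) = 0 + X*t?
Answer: 206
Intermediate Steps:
G(X, t) = -6 + X*t (G(X, t) = -6 + (0 + X*t) = -6 + X*t)
14 + G(-7, 0)*(-32) = 14 + (-6 - 7*0)*(-32) = 14 + (-6 + 0)*(-32) = 14 - 6*(-32) = 14 + 192 = 206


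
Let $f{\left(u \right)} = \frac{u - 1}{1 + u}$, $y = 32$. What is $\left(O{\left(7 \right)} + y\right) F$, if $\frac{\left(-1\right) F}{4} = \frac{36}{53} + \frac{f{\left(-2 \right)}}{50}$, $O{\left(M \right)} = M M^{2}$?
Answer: $- \frac{58770}{53} \approx -1108.9$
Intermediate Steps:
$f{\left(u \right)} = \frac{-1 + u}{1 + u}$
$O{\left(M \right)} = M^{3}$
$F = - \frac{3918}{1325}$ ($F = - 4 \left(\frac{36}{53} + \frac{\frac{1}{1 - 2} \left(-1 - 2\right)}{50}\right) = - 4 \left(36 \cdot \frac{1}{53} + \frac{1}{-1} \left(-3\right) \frac{1}{50}\right) = - 4 \left(\frac{36}{53} + \left(-1\right) \left(-3\right) \frac{1}{50}\right) = - 4 \left(\frac{36}{53} + 3 \cdot \frac{1}{50}\right) = - 4 \left(\frac{36}{53} + \frac{3}{50}\right) = \left(-4\right) \frac{1959}{2650} = - \frac{3918}{1325} \approx -2.957$)
$\left(O{\left(7 \right)} + y\right) F = \left(7^{3} + 32\right) \left(- \frac{3918}{1325}\right) = \left(343 + 32\right) \left(- \frac{3918}{1325}\right) = 375 \left(- \frac{3918}{1325}\right) = - \frac{58770}{53}$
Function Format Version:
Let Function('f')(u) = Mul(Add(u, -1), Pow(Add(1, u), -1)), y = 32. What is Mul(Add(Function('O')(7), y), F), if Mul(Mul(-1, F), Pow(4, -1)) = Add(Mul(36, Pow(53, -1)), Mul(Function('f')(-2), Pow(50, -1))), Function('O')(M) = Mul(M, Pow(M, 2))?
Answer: Rational(-58770, 53) ≈ -1108.9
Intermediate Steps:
Function('f')(u) = Mul(Pow(Add(1, u), -1), Add(-1, u)) (Function('f')(u) = Mul(Add(-1, u), Pow(Add(1, u), -1)) = Mul(Pow(Add(1, u), -1), Add(-1, u)))
Function('O')(M) = Pow(M, 3)
F = Rational(-3918, 1325) (F = Mul(-4, Add(Mul(36, Pow(53, -1)), Mul(Mul(Pow(Add(1, -2), -1), Add(-1, -2)), Pow(50, -1)))) = Mul(-4, Add(Mul(36, Rational(1, 53)), Mul(Mul(Pow(-1, -1), -3), Rational(1, 50)))) = Mul(-4, Add(Rational(36, 53), Mul(Mul(-1, -3), Rational(1, 50)))) = Mul(-4, Add(Rational(36, 53), Mul(3, Rational(1, 50)))) = Mul(-4, Add(Rational(36, 53), Rational(3, 50))) = Mul(-4, Rational(1959, 2650)) = Rational(-3918, 1325) ≈ -2.9570)
Mul(Add(Function('O')(7), y), F) = Mul(Add(Pow(7, 3), 32), Rational(-3918, 1325)) = Mul(Add(343, 32), Rational(-3918, 1325)) = Mul(375, Rational(-3918, 1325)) = Rational(-58770, 53)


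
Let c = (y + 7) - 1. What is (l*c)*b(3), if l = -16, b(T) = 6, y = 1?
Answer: -672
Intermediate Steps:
c = 7 (c = (1 + 7) - 1 = 8 - 1 = 7)
(l*c)*b(3) = -16*7*6 = -112*6 = -672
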